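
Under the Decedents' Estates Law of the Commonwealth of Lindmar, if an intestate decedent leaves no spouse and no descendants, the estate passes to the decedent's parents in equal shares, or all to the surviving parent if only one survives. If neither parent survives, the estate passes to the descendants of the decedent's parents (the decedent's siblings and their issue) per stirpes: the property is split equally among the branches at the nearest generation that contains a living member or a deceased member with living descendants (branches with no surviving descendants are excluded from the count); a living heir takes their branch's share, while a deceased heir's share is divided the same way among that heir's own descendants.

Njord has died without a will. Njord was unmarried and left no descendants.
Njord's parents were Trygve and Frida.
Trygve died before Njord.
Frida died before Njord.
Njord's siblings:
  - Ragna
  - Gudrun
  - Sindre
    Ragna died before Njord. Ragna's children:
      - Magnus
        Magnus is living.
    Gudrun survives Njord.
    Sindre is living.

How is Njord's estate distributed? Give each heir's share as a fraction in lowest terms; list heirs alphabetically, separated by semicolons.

Neither parent survives and there are no descendants, so the estate passes to Njord's siblings and their issue per stirpes.
The estate is divided into 3 equal shares of 1/3 among Ragna, Gudrun, Sindre.
Ragna predeceased; the 1/3 allotted to Ragna's branch passes to Ragna's issue by representation.
Magnus is the sole taker at this level and receives the full 1/3.
Gudrun is living and takes 1/3.
Sindre is living and takes 1/3.

Gudrun 1/3; Magnus 1/3; Sindre 1/3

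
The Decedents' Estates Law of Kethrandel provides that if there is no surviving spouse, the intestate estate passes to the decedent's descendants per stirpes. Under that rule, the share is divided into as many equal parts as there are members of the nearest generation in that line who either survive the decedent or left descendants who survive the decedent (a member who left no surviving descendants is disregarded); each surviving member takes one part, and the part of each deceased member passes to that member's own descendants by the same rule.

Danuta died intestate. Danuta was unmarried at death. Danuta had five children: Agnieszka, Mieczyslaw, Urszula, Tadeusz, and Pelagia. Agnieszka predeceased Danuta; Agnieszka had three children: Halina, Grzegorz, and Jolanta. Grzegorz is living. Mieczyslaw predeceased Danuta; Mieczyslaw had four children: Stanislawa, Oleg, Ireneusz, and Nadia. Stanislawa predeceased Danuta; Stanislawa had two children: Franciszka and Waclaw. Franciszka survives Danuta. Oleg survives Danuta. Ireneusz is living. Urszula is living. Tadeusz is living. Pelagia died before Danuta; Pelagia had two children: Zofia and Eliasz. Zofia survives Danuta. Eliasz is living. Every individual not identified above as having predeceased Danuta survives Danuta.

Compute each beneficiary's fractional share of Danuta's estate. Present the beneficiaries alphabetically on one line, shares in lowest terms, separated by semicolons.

Eliasz 1/10; Franciszka 1/40; Grzegorz 1/15; Halina 1/15; Ireneusz 1/20; Jolanta 1/15; Nadia 1/20; Oleg 1/20; Tadeusz 1/5; Urszula 1/5; Waclaw 1/40; Zofia 1/10

There is no surviving spouse, so the entire estate passes to Danuta's descendants per stirpes.
The estate is divided into 5 equal shares of 1/5 among Agnieszka, Mieczyslaw, Urszula, Tadeusz, Pelagia.
Agnieszka predeceased; the 1/5 allotted to Agnieszka's branch passes to Agnieszka's issue by representation.
The 1/5 is divided into 3 equal shares of 1/15 among Halina, Grzegorz, Jolanta.
Halina is living and takes 1/15.
Grzegorz is living and takes 1/15.
Jolanta is living and takes 1/15.
Mieczyslaw predeceased; the 1/5 allotted to Mieczyslaw's branch passes to Mieczyslaw's issue by representation.
The 1/5 is divided into 4 equal shares of 1/20 among Stanislawa, Oleg, Ireneusz, Nadia.
Stanislawa predeceased; the 1/20 allotted to Stanislawa's branch passes to Stanislawa's issue by representation.
The 1/20 is divided into 2 equal shares of 1/40 among Franciszka, Waclaw.
Franciszka is living and takes 1/40.
Waclaw is living and takes 1/40.
Oleg is living and takes 1/20.
Ireneusz is living and takes 1/20.
Nadia is living and takes 1/20.
Urszula is living and takes 1/5.
Tadeusz is living and takes 1/5.
Pelagia predeceased; the 1/5 allotted to Pelagia's branch passes to Pelagia's issue by representation.
The 1/5 is divided into 2 equal shares of 1/10 among Zofia, Eliasz.
Zofia is living and takes 1/10.
Eliasz is living and takes 1/10.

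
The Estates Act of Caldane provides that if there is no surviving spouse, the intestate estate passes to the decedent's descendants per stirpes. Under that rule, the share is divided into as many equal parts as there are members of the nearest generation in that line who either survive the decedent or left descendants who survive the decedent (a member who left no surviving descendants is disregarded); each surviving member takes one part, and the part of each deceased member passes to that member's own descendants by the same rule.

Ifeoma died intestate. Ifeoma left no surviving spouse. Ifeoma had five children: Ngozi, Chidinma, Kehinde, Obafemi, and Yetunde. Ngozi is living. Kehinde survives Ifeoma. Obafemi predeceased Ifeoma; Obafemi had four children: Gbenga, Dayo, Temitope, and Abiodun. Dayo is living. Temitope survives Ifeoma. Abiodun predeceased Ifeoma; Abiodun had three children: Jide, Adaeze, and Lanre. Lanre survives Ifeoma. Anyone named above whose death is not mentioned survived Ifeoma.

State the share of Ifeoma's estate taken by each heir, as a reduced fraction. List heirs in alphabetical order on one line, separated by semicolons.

Adaeze 1/60; Chidinma 1/5; Dayo 1/20; Gbenga 1/20; Jide 1/60; Kehinde 1/5; Lanre 1/60; Ngozi 1/5; Temitope 1/20; Yetunde 1/5

There is no surviving spouse, so the entire estate passes to Ifeoma's descendants per stirpes.
The estate is divided into 5 equal shares of 1/5 among Ngozi, Chidinma, Kehinde, Obafemi, Yetunde.
Ngozi is living and takes 1/5.
Chidinma is living and takes 1/5.
Kehinde is living and takes 1/5.
Obafemi predeceased; the 1/5 allotted to Obafemi's branch passes to Obafemi's issue by representation.
The 1/5 is divided into 4 equal shares of 1/20 among Gbenga, Dayo, Temitope, Abiodun.
Gbenga is living and takes 1/20.
Dayo is living and takes 1/20.
Temitope is living and takes 1/20.
Abiodun predeceased; the 1/20 allotted to Abiodun's branch passes to Abiodun's issue by representation.
The 1/20 is divided into 3 equal shares of 1/60 among Jide, Adaeze, Lanre.
Jide is living and takes 1/60.
Adaeze is living and takes 1/60.
Lanre is living and takes 1/60.
Yetunde is living and takes 1/5.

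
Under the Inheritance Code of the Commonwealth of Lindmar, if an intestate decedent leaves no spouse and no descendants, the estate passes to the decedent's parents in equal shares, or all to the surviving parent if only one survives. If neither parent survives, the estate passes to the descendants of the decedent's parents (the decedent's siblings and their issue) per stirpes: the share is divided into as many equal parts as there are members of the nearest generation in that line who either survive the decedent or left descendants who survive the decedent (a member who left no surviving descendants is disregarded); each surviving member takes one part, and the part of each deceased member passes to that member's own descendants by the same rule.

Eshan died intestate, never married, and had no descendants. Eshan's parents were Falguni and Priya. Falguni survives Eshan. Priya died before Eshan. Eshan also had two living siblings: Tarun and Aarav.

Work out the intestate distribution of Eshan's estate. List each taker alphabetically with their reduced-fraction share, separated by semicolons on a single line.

Falguni 1

Only one parent, Falguni, survives, so Falguni takes the entire estate. The siblings take nothing because a surviving parent has priority.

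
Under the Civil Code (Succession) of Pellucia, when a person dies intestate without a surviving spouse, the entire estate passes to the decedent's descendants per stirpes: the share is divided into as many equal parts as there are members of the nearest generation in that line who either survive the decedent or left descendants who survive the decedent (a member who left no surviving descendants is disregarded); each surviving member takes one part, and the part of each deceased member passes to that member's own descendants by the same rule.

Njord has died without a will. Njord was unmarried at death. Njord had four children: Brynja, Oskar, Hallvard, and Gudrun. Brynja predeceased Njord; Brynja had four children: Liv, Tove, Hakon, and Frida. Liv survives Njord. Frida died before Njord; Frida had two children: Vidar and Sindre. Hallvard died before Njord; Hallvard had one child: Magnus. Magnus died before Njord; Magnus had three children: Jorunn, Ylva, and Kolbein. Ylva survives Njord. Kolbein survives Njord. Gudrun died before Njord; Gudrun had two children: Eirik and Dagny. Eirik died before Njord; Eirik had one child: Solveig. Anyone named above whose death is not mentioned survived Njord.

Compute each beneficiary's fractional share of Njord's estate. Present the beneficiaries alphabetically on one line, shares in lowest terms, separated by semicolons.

There is no surviving spouse, so the entire estate passes to Njord's descendants per stirpes.
The estate is divided into 4 equal shares of 1/4 among Brynja, Oskar, Hallvard, Gudrun.
Brynja predeceased; the 1/4 allotted to Brynja's branch passes to Brynja's issue by representation.
The 1/4 is divided into 4 equal shares of 1/16 among Liv, Tove, Hakon, Frida.
Liv is living and takes 1/16.
Tove is living and takes 1/16.
Hakon is living and takes 1/16.
Frida predeceased; the 1/16 allotted to Frida's branch passes to Frida's issue by representation.
The 1/16 is divided into 2 equal shares of 1/32 among Vidar, Sindre.
Vidar is living and takes 1/32.
Sindre is living and takes 1/32.
Oskar is living and takes 1/4.
Hallvard predeceased; the 1/4 allotted to Hallvard's branch passes to Hallvard's issue by representation.
Magnus's line is the sole branch at this level, so the full 1/4 passes to Magnus's issue by representation.
The 1/4 is divided into 3 equal shares of 1/12 among Jorunn, Ylva, Kolbein.
Jorunn is living and takes 1/12.
Ylva is living and takes 1/12.
Kolbein is living and takes 1/12.
Gudrun predeceased; the 1/4 allotted to Gudrun's branch passes to Gudrun's issue by representation.
The 1/4 is divided into 2 equal shares of 1/8 among Eirik, Dagny.
Eirik predeceased; the 1/8 allotted to Eirik's branch passes to Eirik's issue by representation.
Solveig is the sole taker at this level and receives the full 1/8.
Dagny is living and takes 1/8.

Dagny 1/8; Hakon 1/16; Jorunn 1/12; Kolbein 1/12; Liv 1/16; Oskar 1/4; Sindre 1/32; Solveig 1/8; Tove 1/16; Vidar 1/32; Ylva 1/12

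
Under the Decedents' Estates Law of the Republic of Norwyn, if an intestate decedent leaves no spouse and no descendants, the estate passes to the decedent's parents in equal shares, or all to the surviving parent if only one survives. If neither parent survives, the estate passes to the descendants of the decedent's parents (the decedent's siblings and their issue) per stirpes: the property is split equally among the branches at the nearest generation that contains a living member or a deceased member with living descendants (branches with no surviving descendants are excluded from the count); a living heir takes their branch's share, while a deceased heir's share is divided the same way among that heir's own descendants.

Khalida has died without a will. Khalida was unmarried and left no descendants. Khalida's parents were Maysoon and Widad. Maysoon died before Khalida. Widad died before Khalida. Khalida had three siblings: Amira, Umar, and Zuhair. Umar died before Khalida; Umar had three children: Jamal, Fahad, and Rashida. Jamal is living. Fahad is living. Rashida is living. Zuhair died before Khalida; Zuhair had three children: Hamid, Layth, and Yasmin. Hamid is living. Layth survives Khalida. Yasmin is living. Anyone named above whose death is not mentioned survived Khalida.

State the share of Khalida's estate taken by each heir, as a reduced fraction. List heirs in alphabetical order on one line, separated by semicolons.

Neither parent survives and there are no descendants, so the estate passes to Khalida's siblings and their issue per stirpes.
The estate is divided into 3 equal shares of 1/3 among Amira, Umar, Zuhair.
Amira is living and takes 1/3.
Umar predeceased; the 1/3 allotted to Umar's branch passes to Umar's issue by representation.
The 1/3 is divided into 3 equal shares of 1/9 among Jamal, Fahad, Rashida.
Jamal is living and takes 1/9.
Fahad is living and takes 1/9.
Rashida is living and takes 1/9.
Zuhair predeceased; the 1/3 allotted to Zuhair's branch passes to Zuhair's issue by representation.
The 1/3 is divided into 3 equal shares of 1/9 among Hamid, Layth, Yasmin.
Hamid is living and takes 1/9.
Layth is living and takes 1/9.
Yasmin is living and takes 1/9.

Amira 1/3; Fahad 1/9; Hamid 1/9; Jamal 1/9; Layth 1/9; Rashida 1/9; Yasmin 1/9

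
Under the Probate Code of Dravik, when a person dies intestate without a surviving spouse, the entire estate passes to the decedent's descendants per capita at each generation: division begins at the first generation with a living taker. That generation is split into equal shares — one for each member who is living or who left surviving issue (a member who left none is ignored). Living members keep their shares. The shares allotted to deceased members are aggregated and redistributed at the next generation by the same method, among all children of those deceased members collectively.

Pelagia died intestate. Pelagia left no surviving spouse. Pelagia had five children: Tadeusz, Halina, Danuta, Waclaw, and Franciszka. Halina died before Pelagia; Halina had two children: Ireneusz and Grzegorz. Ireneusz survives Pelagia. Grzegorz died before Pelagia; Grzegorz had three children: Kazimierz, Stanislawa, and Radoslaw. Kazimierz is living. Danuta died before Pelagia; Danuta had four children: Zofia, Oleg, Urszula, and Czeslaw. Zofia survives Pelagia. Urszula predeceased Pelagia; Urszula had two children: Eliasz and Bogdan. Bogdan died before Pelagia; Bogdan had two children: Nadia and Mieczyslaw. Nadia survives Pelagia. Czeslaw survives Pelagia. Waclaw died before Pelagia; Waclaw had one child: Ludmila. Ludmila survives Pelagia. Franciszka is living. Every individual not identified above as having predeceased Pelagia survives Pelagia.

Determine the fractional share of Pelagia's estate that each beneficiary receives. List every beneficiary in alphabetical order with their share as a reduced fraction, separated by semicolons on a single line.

There is no surviving spouse, so the entire estate passes to Pelagia's descendants per capita at each generation.
At generation 1 (Tadeusz, Halina, Danuta, Waclaw, Franciszka) there are 5 shares of (1)/5 = 1/5 each.
Living: Tadeusz and Franciszka — each takes 1/5.
Deceased: Halina, Danuta, and Waclaw. Their combined 3/5 is pooled and carried to generation 2.
At generation 2 (Ireneusz, Grzegorz, Zofia, Oleg, Urszula, Czeslaw, Ludmila) there are 7 shares of (3/5)/7 = 3/35 each.
Living: Ireneusz, Zofia, Oleg, Czeslaw, and Ludmila — each takes 3/35.
Deceased: Grzegorz and Urszula. Their combined 6/35 is pooled and carried to generation 3.
At generation 3 (Kazimierz, Stanislawa, Radoslaw, Eliasz, Bogdan) there are 5 shares of (6/35)/5 = 6/175 each.
Living: Kazimierz, Stanislawa, Radoslaw, and Eliasz — each takes 6/175.
Deceased: Bogdan. That 6/175 share is carried to generation 4.
At generation 4 (Nadia, Mieczyslaw) there are 2 shares of (6/175)/2 = 3/175 each.
Living: Nadia and Mieczyslaw — each takes 3/175.

Czeslaw 3/35; Eliasz 6/175; Franciszka 1/5; Ireneusz 3/35; Kazimierz 6/175; Ludmila 3/35; Mieczyslaw 3/175; Nadia 3/175; Oleg 3/35; Radoslaw 6/175; Stanislawa 6/175; Tadeusz 1/5; Zofia 3/35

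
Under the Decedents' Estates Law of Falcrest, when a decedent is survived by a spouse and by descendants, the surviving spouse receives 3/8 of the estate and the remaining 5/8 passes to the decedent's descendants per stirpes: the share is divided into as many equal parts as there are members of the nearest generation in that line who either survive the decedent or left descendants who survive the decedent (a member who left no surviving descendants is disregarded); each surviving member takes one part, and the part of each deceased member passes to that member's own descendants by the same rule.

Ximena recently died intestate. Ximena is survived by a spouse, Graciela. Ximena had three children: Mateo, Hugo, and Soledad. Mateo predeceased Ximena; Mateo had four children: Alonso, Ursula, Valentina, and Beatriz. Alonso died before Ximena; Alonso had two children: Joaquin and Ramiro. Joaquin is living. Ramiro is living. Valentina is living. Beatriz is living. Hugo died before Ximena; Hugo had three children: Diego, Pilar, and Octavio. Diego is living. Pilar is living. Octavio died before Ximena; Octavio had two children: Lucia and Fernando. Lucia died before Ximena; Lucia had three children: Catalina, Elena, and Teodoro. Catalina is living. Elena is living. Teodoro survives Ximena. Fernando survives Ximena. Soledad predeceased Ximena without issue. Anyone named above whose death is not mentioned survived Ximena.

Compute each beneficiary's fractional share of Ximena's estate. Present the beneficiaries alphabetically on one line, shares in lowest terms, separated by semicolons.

Beatriz 5/64; Catalina 5/288; Diego 5/48; Elena 5/288; Fernando 5/96; Graciela 3/8; Joaquin 5/128; Pilar 5/48; Ramiro 5/128; Teodoro 5/288; Ursula 5/64; Valentina 5/64

Graciela, as surviving spouse, takes 3/8.
The remaining 5/8 passes to Ximena's descendants per stirpes.
Soledad left no surviving issue, so that branch lapses and is disregarded.
The 5/8 is divided into 2 equal shares of 5/16 among Mateo, Hugo.
Mateo predeceased; the 5/16 allotted to Mateo's branch passes to Mateo's issue by representation.
The 5/16 is divided into 4 equal shares of 5/64 among Alonso, Ursula, Valentina, Beatriz.
Alonso predeceased; the 5/64 allotted to Alonso's branch passes to Alonso's issue by representation.
The 5/64 is divided into 2 equal shares of 5/128 among Joaquin, Ramiro.
Joaquin is living and takes 5/128.
Ramiro is living and takes 5/128.
Ursula is living and takes 5/64.
Valentina is living and takes 5/64.
Beatriz is living and takes 5/64.
Hugo predeceased; the 5/16 allotted to Hugo's branch passes to Hugo's issue by representation.
The 5/16 is divided into 3 equal shares of 5/48 among Diego, Pilar, Octavio.
Diego is living and takes 5/48.
Pilar is living and takes 5/48.
Octavio predeceased; the 5/48 allotted to Octavio's branch passes to Octavio's issue by representation.
The 5/48 is divided into 2 equal shares of 5/96 among Lucia, Fernando.
Lucia predeceased; the 5/96 allotted to Lucia's branch passes to Lucia's issue by representation.
The 5/96 is divided into 3 equal shares of 5/288 among Catalina, Elena, Teodoro.
Catalina is living and takes 5/288.
Elena is living and takes 5/288.
Teodoro is living and takes 5/288.
Fernando is living and takes 5/96.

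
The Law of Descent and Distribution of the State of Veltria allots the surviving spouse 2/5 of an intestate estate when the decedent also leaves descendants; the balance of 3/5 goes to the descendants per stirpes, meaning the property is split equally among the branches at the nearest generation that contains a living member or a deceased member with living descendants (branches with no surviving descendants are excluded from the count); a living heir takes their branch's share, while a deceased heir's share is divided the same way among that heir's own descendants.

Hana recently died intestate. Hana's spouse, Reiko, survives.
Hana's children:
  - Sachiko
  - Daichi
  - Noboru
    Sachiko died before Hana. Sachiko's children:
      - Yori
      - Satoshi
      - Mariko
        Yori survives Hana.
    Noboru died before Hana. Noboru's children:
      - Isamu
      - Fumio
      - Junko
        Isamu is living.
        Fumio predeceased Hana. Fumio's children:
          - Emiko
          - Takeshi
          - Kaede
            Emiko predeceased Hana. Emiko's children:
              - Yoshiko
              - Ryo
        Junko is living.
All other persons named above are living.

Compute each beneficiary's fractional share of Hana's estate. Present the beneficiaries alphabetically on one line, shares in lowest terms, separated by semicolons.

Daichi 1/5; Isamu 1/15; Junko 1/15; Kaede 1/45; Mariko 1/15; Reiko 2/5; Ryo 1/90; Satoshi 1/15; Takeshi 1/45; Yori 1/15; Yoshiko 1/90

Reiko, as surviving spouse, takes 2/5.
The remaining 3/5 passes to Hana's descendants per stirpes.
The 3/5 is divided into 3 equal shares of 1/5 among Sachiko, Daichi, Noboru.
Sachiko predeceased; the 1/5 allotted to Sachiko's branch passes to Sachiko's issue by representation.
The 1/5 is divided into 3 equal shares of 1/15 among Yori, Satoshi, Mariko.
Yori is living and takes 1/15.
Satoshi is living and takes 1/15.
Mariko is living and takes 1/15.
Daichi is living and takes 1/5.
Noboru predeceased; the 1/5 allotted to Noboru's branch passes to Noboru's issue by representation.
The 1/5 is divided into 3 equal shares of 1/15 among Isamu, Fumio, Junko.
Isamu is living and takes 1/15.
Fumio predeceased; the 1/15 allotted to Fumio's branch passes to Fumio's issue by representation.
The 1/15 is divided into 3 equal shares of 1/45 among Emiko, Takeshi, Kaede.
Emiko predeceased; the 1/45 allotted to Emiko's branch passes to Emiko's issue by representation.
The 1/45 is divided into 2 equal shares of 1/90 among Yoshiko, Ryo.
Yoshiko is living and takes 1/90.
Ryo is living and takes 1/90.
Takeshi is living and takes 1/45.
Kaede is living and takes 1/45.
Junko is living and takes 1/15.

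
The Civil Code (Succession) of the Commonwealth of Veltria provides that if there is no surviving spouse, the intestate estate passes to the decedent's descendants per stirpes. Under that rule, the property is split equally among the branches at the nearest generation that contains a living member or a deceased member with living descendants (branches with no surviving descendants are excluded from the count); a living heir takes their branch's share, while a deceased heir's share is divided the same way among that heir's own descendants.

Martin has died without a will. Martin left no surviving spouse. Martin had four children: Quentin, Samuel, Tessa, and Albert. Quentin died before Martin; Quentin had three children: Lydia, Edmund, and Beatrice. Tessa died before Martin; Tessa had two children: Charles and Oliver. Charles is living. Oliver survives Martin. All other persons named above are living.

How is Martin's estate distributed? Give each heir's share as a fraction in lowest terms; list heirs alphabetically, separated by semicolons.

Albert 1/4; Beatrice 1/12; Charles 1/8; Edmund 1/12; Lydia 1/12; Oliver 1/8; Samuel 1/4

There is no surviving spouse, so the entire estate passes to Martin's descendants per stirpes.
The estate is divided into 4 equal shares of 1/4 among Quentin, Samuel, Tessa, Albert.
Quentin predeceased; the 1/4 allotted to Quentin's branch passes to Quentin's issue by representation.
The 1/4 is divided into 3 equal shares of 1/12 among Lydia, Edmund, Beatrice.
Lydia is living and takes 1/12.
Edmund is living and takes 1/12.
Beatrice is living and takes 1/12.
Samuel is living and takes 1/4.
Tessa predeceased; the 1/4 allotted to Tessa's branch passes to Tessa's issue by representation.
The 1/4 is divided into 2 equal shares of 1/8 among Charles, Oliver.
Charles is living and takes 1/8.
Oliver is living and takes 1/8.
Albert is living and takes 1/4.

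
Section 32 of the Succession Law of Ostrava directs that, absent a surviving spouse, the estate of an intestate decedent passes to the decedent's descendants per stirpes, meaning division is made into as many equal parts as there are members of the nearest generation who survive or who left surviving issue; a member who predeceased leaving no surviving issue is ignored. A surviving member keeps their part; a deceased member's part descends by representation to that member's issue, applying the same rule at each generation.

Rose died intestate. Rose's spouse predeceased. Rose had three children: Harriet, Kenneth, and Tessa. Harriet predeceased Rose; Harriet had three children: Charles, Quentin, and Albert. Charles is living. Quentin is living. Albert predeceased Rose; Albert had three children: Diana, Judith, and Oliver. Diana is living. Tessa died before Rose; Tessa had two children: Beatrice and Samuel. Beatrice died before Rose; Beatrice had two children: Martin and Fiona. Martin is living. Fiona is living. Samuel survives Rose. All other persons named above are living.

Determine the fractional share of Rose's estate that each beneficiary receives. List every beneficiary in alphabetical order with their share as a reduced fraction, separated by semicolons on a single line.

Charles 1/9; Diana 1/27; Fiona 1/12; Judith 1/27; Kenneth 1/3; Martin 1/12; Oliver 1/27; Quentin 1/9; Samuel 1/6

There is no surviving spouse, so the entire estate passes to Rose's descendants per stirpes.
The estate is divided into 3 equal shares of 1/3 among Harriet, Kenneth, Tessa.
Harriet predeceased; the 1/3 allotted to Harriet's branch passes to Harriet's issue by representation.
The 1/3 is divided into 3 equal shares of 1/9 among Charles, Quentin, Albert.
Charles is living and takes 1/9.
Quentin is living and takes 1/9.
Albert predeceased; the 1/9 allotted to Albert's branch passes to Albert's issue by representation.
The 1/9 is divided into 3 equal shares of 1/27 among Diana, Judith, Oliver.
Diana is living and takes 1/27.
Judith is living and takes 1/27.
Oliver is living and takes 1/27.
Kenneth is living and takes 1/3.
Tessa predeceased; the 1/3 allotted to Tessa's branch passes to Tessa's issue by representation.
The 1/3 is divided into 2 equal shares of 1/6 among Beatrice, Samuel.
Beatrice predeceased; the 1/6 allotted to Beatrice's branch passes to Beatrice's issue by representation.
The 1/6 is divided into 2 equal shares of 1/12 among Martin, Fiona.
Martin is living and takes 1/12.
Fiona is living and takes 1/12.
Samuel is living and takes 1/6.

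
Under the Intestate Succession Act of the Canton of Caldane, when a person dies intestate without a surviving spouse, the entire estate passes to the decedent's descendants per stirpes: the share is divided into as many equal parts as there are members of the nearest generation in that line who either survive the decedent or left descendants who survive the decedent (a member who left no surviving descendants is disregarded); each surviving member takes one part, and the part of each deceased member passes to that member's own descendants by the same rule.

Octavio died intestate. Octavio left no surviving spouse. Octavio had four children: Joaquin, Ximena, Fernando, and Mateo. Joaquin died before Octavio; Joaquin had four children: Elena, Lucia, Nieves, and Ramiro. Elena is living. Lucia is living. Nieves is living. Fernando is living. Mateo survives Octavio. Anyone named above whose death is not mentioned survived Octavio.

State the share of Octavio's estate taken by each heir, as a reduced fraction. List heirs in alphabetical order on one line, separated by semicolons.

Elena 1/16; Fernando 1/4; Lucia 1/16; Mateo 1/4; Nieves 1/16; Ramiro 1/16; Ximena 1/4

There is no surviving spouse, so the entire estate passes to Octavio's descendants per stirpes.
The estate is divided into 4 equal shares of 1/4 among Joaquin, Ximena, Fernando, Mateo.
Joaquin predeceased; the 1/4 allotted to Joaquin's branch passes to Joaquin's issue by representation.
The 1/4 is divided into 4 equal shares of 1/16 among Elena, Lucia, Nieves, Ramiro.
Elena is living and takes 1/16.
Lucia is living and takes 1/16.
Nieves is living and takes 1/16.
Ramiro is living and takes 1/16.
Ximena is living and takes 1/4.
Fernando is living and takes 1/4.
Mateo is living and takes 1/4.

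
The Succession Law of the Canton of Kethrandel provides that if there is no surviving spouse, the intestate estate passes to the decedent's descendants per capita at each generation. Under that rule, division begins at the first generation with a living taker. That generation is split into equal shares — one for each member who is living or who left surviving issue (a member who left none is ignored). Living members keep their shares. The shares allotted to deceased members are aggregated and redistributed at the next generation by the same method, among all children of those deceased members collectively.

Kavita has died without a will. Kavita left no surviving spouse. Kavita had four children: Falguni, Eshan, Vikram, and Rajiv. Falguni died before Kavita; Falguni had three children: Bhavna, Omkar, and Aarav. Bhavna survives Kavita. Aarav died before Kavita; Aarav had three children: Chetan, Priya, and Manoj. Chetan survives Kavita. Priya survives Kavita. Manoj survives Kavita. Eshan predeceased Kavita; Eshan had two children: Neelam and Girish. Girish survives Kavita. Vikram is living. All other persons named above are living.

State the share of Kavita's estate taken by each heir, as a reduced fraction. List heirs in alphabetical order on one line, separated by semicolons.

There is no surviving spouse, so the entire estate passes to Kavita's descendants per capita at each generation.
At generation 1 (Falguni, Eshan, Vikram, Rajiv) there are 4 shares of (1)/4 = 1/4 each.
Living: Vikram and Rajiv — each takes 1/4.
Deceased: Falguni and Eshan. Their combined 1/2 is pooled and carried to generation 2.
At generation 2 (Bhavna, Omkar, Aarav, Neelam, Girish) there are 5 shares of (1/2)/5 = 1/10 each.
Living: Bhavna, Omkar, Neelam, and Girish — each takes 1/10.
Deceased: Aarav. That 1/10 share is carried to generation 3.
At generation 3 (Chetan, Priya, Manoj) there are 3 shares of (1/10)/3 = 1/30 each.
Living: Chetan, Priya, and Manoj — each takes 1/30.

Bhavna 1/10; Chetan 1/30; Girish 1/10; Manoj 1/30; Neelam 1/10; Omkar 1/10; Priya 1/30; Rajiv 1/4; Vikram 1/4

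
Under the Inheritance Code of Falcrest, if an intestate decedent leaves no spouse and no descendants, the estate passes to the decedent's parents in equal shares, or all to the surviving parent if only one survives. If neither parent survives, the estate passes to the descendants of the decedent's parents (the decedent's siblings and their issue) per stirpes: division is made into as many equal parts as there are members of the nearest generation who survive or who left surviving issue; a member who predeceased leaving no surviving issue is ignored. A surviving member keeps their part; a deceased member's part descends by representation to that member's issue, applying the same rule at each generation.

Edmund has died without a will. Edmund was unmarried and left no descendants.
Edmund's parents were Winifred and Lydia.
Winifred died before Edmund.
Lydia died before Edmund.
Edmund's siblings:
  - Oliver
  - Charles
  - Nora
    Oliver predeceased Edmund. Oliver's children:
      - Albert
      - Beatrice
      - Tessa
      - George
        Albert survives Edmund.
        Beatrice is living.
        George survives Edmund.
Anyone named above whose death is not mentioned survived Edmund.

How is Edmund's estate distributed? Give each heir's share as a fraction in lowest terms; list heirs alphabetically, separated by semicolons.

Neither parent survives and there are no descendants, so the estate passes to Edmund's siblings and their issue per stirpes.
The estate is divided into 3 equal shares of 1/3 among Oliver, Charles, Nora.
Oliver predeceased; the 1/3 allotted to Oliver's branch passes to Oliver's issue by representation.
The 1/3 is divided into 4 equal shares of 1/12 among Albert, Beatrice, Tessa, George.
Albert is living and takes 1/12.
Beatrice is living and takes 1/12.
Tessa is living and takes 1/12.
George is living and takes 1/12.
Charles is living and takes 1/3.
Nora is living and takes 1/3.

Albert 1/12; Beatrice 1/12; Charles 1/3; George 1/12; Nora 1/3; Tessa 1/12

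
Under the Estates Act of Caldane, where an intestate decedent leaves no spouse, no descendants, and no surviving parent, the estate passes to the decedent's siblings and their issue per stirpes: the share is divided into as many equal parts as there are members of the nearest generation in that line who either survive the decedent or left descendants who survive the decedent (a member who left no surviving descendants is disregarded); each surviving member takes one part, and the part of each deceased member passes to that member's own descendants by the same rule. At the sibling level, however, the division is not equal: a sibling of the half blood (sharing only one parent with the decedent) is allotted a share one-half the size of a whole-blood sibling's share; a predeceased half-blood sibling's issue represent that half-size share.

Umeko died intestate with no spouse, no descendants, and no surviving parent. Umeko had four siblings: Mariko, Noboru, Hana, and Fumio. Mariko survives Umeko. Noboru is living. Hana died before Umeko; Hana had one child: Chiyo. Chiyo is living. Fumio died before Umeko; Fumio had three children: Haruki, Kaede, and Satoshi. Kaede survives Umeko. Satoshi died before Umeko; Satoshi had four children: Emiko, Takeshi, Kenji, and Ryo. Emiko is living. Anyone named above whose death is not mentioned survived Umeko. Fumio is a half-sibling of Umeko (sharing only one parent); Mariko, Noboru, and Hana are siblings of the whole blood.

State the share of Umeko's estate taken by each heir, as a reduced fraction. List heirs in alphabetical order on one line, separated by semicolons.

No spouse, descendants, or parent survives, so the estate passes to Umeko's siblings per stirpes.
Half-blood siblings count for one-half the weight of whole-blood siblings at the initial division.
Dividing 1 in proportion to weights (total weight 7/2): Mariko (weight 1) → 2/7; Noboru (weight 1) → 2/7; Hana (weight 1) → 2/7; Fumio (weight 1/2) → 1/7.
Mariko is living and takes 2/7.
Noboru is living and takes 2/7.
Hana predeceased; the 2/7 allotted to Hana's branch passes to Hana's issue by representation.
Chiyo is the sole taker at this level and receives the full 2/7.
Fumio predeceased; the 1/7 allotted to Fumio's branch passes to Fumio's issue by representation.
The 1/7 is divided into 3 equal shares of 1/21 among Haruki, Kaede, Satoshi.
Haruki is living and takes 1/21.
Kaede is living and takes 1/21.
Satoshi predeceased; the 1/21 allotted to Satoshi's branch passes to Satoshi's issue by representation.
The 1/21 is divided into 4 equal shares of 1/84 among Emiko, Takeshi, Kenji, Ryo.
Emiko is living and takes 1/84.
Takeshi is living and takes 1/84.
Kenji is living and takes 1/84.
Ryo is living and takes 1/84.

Chiyo 2/7; Emiko 1/84; Haruki 1/21; Kaede 1/21; Kenji 1/84; Mariko 2/7; Noboru 2/7; Ryo 1/84; Takeshi 1/84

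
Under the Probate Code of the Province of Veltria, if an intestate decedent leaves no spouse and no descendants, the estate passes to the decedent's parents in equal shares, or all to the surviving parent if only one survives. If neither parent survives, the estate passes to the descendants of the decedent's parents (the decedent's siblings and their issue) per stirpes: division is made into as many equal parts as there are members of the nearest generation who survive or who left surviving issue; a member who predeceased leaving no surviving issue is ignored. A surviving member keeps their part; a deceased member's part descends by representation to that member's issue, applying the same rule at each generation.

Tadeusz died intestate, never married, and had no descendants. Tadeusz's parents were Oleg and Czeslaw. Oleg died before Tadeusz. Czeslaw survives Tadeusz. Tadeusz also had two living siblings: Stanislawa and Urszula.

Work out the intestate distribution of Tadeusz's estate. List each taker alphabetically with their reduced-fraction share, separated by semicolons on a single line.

Only one parent, Czeslaw, survives, so Czeslaw takes the entire estate. The siblings take nothing because a surviving parent has priority.

Czeslaw 1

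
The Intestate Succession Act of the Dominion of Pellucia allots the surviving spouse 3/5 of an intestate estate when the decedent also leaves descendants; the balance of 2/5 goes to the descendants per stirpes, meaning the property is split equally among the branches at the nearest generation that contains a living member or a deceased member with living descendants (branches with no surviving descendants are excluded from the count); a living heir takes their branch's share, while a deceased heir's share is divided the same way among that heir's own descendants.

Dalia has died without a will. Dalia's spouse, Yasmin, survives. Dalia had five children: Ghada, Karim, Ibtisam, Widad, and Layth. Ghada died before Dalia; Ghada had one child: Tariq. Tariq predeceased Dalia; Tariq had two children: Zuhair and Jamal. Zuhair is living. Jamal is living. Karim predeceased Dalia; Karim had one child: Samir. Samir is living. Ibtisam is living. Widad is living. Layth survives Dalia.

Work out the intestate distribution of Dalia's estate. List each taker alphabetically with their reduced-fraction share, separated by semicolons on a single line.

Ibtisam 2/25; Jamal 1/25; Layth 2/25; Samir 2/25; Widad 2/25; Yasmin 3/5; Zuhair 1/25

Yasmin, as surviving spouse, takes 3/5.
The remaining 2/5 passes to Dalia's descendants per stirpes.
The 2/5 is divided into 5 equal shares of 2/25 among Ghada, Karim, Ibtisam, Widad, Layth.
Ghada predeceased; the 2/25 allotted to Ghada's branch passes to Ghada's issue by representation.
Tariq's line is the sole branch at this level, so the full 2/25 passes to Tariq's issue by representation.
The 2/25 is divided into 2 equal shares of 1/25 among Zuhair, Jamal.
Zuhair is living and takes 1/25.
Jamal is living and takes 1/25.
Karim predeceased; the 2/25 allotted to Karim's branch passes to Karim's issue by representation.
Samir is the sole taker at this level and receives the full 2/25.
Ibtisam is living and takes 2/25.
Widad is living and takes 2/25.
Layth is living and takes 2/25.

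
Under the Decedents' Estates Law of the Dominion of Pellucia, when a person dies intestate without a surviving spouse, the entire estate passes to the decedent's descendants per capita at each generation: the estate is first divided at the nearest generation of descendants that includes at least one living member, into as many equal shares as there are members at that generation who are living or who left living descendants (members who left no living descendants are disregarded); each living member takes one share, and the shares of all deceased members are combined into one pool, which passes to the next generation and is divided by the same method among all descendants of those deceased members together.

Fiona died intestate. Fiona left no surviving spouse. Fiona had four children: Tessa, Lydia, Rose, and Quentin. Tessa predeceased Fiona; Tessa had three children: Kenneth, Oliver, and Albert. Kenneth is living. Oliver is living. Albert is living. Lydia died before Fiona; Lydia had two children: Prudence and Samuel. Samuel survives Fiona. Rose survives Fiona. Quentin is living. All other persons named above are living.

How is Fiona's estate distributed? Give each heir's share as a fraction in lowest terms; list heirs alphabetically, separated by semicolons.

Albert 1/10; Kenneth 1/10; Oliver 1/10; Prudence 1/10; Quentin 1/4; Rose 1/4; Samuel 1/10

There is no surviving spouse, so the entire estate passes to Fiona's descendants per capita at each generation.
At generation 1 (Tessa, Lydia, Rose, Quentin) there are 4 shares of (1)/4 = 1/4 each.
Living: Rose and Quentin — each takes 1/4.
Deceased: Tessa and Lydia. Their combined 1/2 is pooled and carried to generation 2.
At generation 2 (Kenneth, Oliver, Albert, Prudence, Samuel) there are 5 shares of (1/2)/5 = 1/10 each.
Living: Kenneth, Oliver, Albert, Prudence, and Samuel — each takes 1/10.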